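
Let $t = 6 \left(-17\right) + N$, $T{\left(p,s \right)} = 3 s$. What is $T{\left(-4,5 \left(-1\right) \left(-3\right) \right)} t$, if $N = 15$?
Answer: $-3915$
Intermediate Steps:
$t = -87$ ($t = 6 \left(-17\right) + 15 = -102 + 15 = -87$)
$T{\left(-4,5 \left(-1\right) \left(-3\right) \right)} t = 3 \cdot 5 \left(-1\right) \left(-3\right) \left(-87\right) = 3 \left(\left(-5\right) \left(-3\right)\right) \left(-87\right) = 3 \cdot 15 \left(-87\right) = 45 \left(-87\right) = -3915$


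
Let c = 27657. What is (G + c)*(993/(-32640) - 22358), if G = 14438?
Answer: -2047966968449/2176 ≈ -9.4116e+8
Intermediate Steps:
(G + c)*(993/(-32640) - 22358) = (14438 + 27657)*(993/(-32640) - 22358) = 42095*(993*(-1/32640) - 22358) = 42095*(-331/10880 - 22358) = 42095*(-243255371/10880) = -2047966968449/2176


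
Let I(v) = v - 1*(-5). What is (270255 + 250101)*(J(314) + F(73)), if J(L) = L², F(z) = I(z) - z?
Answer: 51307621956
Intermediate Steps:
I(v) = 5 + v (I(v) = v + 5 = 5 + v)
F(z) = 5 (F(z) = (5 + z) - z = 5)
(270255 + 250101)*(J(314) + F(73)) = (270255 + 250101)*(314² + 5) = 520356*(98596 + 5) = 520356*98601 = 51307621956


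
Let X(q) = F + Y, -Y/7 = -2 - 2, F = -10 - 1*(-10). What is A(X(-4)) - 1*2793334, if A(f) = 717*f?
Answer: -2773258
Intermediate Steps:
F = 0 (F = -10 + 10 = 0)
Y = 28 (Y = -7*(-2 - 2) = -7*(-4) = 28)
X(q) = 28 (X(q) = 0 + 28 = 28)
A(X(-4)) - 1*2793334 = 717*28 - 1*2793334 = 20076 - 2793334 = -2773258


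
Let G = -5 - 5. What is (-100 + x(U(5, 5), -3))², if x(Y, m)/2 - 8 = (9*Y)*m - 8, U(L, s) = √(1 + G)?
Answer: -16244 + 32400*I ≈ -16244.0 + 32400.0*I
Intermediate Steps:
G = -10
U(L, s) = 3*I (U(L, s) = √(1 - 10) = √(-9) = 3*I)
x(Y, m) = 18*Y*m (x(Y, m) = 16 + 2*((9*Y)*m - 8) = 16 + 2*(9*Y*m - 8) = 16 + 2*(-8 + 9*Y*m) = 16 + (-16 + 18*Y*m) = 18*Y*m)
(-100 + x(U(5, 5), -3))² = (-100 + 18*(3*I)*(-3))² = (-100 - 162*I)²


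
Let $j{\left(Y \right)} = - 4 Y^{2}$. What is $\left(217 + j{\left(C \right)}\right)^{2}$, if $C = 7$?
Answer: $441$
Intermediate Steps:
$\left(217 + j{\left(C \right)}\right)^{2} = \left(217 - 4 \cdot 7^{2}\right)^{2} = \left(217 - 196\right)^{2} = 21^{2} = 441$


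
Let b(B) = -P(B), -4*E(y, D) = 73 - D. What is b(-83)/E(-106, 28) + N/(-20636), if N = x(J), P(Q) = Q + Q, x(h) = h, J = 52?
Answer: -3426161/232155 ≈ -14.758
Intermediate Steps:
E(y, D) = -73/4 + D/4 (E(y, D) = -(73 - D)/4 = -73/4 + D/4)
P(Q) = 2*Q
N = 52
b(B) = -2*B
b(-83)/E(-106, 28) + N/(-20636) = (-2*(-83))/(-73/4 + (¼)*28) + 52/(-20636) = 166/(-73/4 + 7) + 52*(-1/20636) = 166/(-45/4) - 13/5159 = 166*(-4/45) - 13/5159 = -664/45 - 13/5159 = -3426161/232155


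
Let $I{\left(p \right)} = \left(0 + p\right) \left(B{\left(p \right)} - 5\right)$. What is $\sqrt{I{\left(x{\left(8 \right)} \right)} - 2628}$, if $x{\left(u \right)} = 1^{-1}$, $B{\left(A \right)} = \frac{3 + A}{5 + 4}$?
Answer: $\frac{i \sqrt{23693}}{3} \approx 51.308 i$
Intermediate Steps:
$B{\left(A \right)} = \frac{1}{3} + \frac{A}{9}$ ($B{\left(A \right)} = \frac{3 + A}{9} = \left(3 + A\right) \frac{1}{9} = \frac{1}{3} + \frac{A}{9}$)
$x{\left(u \right)} = 1$
$I{\left(p \right)} = p \left(- \frac{14}{3} + \frac{p}{9}\right)$ ($I{\left(p \right)} = \left(0 + p\right) \left(\left(\frac{1}{3} + \frac{p}{9}\right) - 5\right) = p \left(- \frac{14}{3} + \frac{p}{9}\right)$)
$\sqrt{I{\left(x{\left(8 \right)} \right)} - 2628} = \sqrt{\frac{1}{9} \cdot 1 \left(-42 + 1\right) - 2628} = \sqrt{\frac{1}{9} \cdot 1 \left(-41\right) - 2628} = \sqrt{- \frac{41}{9} - 2628} = \sqrt{- \frac{23693}{9}} = \frac{i \sqrt{23693}}{3}$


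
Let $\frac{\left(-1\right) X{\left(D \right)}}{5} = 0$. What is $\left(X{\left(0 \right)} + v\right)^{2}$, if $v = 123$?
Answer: $15129$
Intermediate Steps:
$X{\left(D \right)} = 0$ ($X{\left(D \right)} = \left(-5\right) 0 = 0$)
$\left(X{\left(0 \right)} + v\right)^{2} = \left(0 + 123\right)^{2} = 123^{2} = 15129$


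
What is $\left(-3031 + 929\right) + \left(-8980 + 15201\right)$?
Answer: $4119$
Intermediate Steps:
$\left(-3031 + 929\right) + \left(-8980 + 15201\right) = -2102 + 6221 = 4119$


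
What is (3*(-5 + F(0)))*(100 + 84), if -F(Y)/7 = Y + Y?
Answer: -2760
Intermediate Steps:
F(Y) = -14*Y (F(Y) = -7*(Y + Y) = -14*Y)
(3*(-5 + F(0)))*(100 + 84) = (3*(-5 - 14*0))*(100 + 84) = (3*(-5 + 0))*184 = (3*(-5))*184 = -15*184 = -2760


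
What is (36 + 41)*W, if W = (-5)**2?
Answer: 1925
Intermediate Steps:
W = 25
(36 + 41)*W = (36 + 41)*25 = 77*25 = 1925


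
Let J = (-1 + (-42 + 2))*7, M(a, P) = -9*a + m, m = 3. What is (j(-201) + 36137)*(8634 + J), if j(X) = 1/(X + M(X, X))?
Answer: 485934861676/1611 ≈ 3.0164e+8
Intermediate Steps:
M(a, P) = 3 - 9*a (M(a, P) = -9*a + 3 = 3 - 9*a)
j(X) = 1/(3 - 8*X) (j(X) = 1/(X + (3 - 9*X)) = 1/(3 - 8*X))
J = -287 (J = (-1 - 40)*7 = -41*7 = -287)
(j(-201) + 36137)*(8634 + J) = (-1/(-3 + 8*(-201)) + 36137)*(8634 - 287) = (-1/(-3 - 1608) + 36137)*8347 = (-1/(-1611) + 36137)*8347 = (-1*(-1/1611) + 36137)*8347 = (1/1611 + 36137)*8347 = (58216708/1611)*8347 = 485934861676/1611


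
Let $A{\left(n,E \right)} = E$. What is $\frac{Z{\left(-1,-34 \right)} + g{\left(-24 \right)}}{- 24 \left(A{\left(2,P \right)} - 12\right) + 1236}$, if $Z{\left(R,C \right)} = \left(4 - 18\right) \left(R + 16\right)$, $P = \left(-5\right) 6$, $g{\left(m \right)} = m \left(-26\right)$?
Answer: $\frac{69}{374} \approx 0.18449$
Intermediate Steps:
$g{\left(m \right)} = - 26 m$
$P = -30$
$Z{\left(R,C \right)} = -224 - 14 R$ ($Z{\left(R,C \right)} = - 14 \left(16 + R\right) = -224 - 14 R$)
$\frac{Z{\left(-1,-34 \right)} + g{\left(-24 \right)}}{- 24 \left(A{\left(2,P \right)} - 12\right) + 1236} = \frac{\left(-224 - -14\right) - -624}{- 24 \left(-30 - 12\right) + 1236} = \frac{\left(-224 + 14\right) + 624}{\left(-24\right) \left(-42\right) + 1236} = \frac{-210 + 624}{1008 + 1236} = \frac{414}{2244} = 414 \cdot \frac{1}{2244} = \frac{69}{374}$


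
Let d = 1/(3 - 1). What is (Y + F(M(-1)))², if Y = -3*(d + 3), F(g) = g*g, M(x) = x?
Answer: 361/4 ≈ 90.250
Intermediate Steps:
F(g) = g²
d = ½ (d = 1/2 = ½ ≈ 0.50000)
Y = -21/2 (Y = -3*(½ + 3) = -3*7/2 = -21/2 ≈ -10.500)
(Y + F(M(-1)))² = (-21/2 + (-1)²)² = (-21/2 + 1)² = (-19/2)² = 361/4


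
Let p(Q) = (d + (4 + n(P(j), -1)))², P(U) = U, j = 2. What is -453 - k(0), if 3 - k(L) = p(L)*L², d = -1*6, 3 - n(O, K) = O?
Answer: -456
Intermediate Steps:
n(O, K) = 3 - O
d = -6
p(Q) = 1 (p(Q) = (-6 + (4 + (3 - 1*2)))² = (-6 + (4 + (3 - 2)))² = (-6 + (4 + 1))² = (-6 + 5)² = (-1)² = 1)
k(L) = 3 - L²
-453 - k(0) = -453 - (3 - 1*0²) = -453 - (3 - 1*0) = -453 - (3 + 0) = -453 - 1*3 = -453 - 3 = -456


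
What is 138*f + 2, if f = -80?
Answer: -11038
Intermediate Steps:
138*f + 2 = 138*(-80) + 2 = -11040 + 2 = -11038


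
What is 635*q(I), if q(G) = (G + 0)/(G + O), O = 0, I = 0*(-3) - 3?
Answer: 635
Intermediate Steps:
I = -3 (I = 0 - 3 = -3)
q(G) = 1 (q(G) = (G + 0)/(G + 0) = G/G = 1)
635*q(I) = 635*1 = 635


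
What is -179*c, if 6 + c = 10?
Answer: -716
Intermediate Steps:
c = 4 (c = -6 + 10 = 4)
-179*c = -179*4 = -716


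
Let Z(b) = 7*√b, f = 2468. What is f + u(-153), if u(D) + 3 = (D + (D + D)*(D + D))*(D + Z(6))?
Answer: -14300434 + 654381*√6 ≈ -1.2698e+7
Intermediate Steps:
u(D) = -3 + (D + 4*D²)*(D + 7*√6) (u(D) = -3 + (D + (D + D)*(D + D))*(D + 7*√6) = -3 + (D + (2*D)*(2*D))*(D + 7*√6) = -3 + (D + 4*D²)*(D + 7*√6))
f + u(-153) = 2468 + (-3 + (-153)² + 4*(-153)³ + 7*(-153)*√6 + 28*√6*(-153)²) = 2468 + (-3 + 23409 + 4*(-3581577) - 1071*√6 + 28*√6*23409) = 2468 + (-3 + 23409 - 14326308 - 1071*√6 + 655452*√6) = 2468 + (-14302902 + 654381*√6) = -14300434 + 654381*√6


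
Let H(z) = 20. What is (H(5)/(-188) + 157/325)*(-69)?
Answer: -397026/15275 ≈ -25.992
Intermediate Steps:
(H(5)/(-188) + 157/325)*(-69) = (20/(-188) + 157/325)*(-69) = (20*(-1/188) + 157*(1/325))*(-69) = (-5/47 + 157/325)*(-69) = (5754/15275)*(-69) = -397026/15275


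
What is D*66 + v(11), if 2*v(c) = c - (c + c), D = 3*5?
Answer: 1969/2 ≈ 984.50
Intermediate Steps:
D = 15
v(c) = -c/2 (v(c) = (c - (c + c))/2 = (c - 2*c)/2 = (-c)/2 = -c/2)
D*66 + v(11) = 15*66 - 1/2*11 = 990 - 11/2 = 1969/2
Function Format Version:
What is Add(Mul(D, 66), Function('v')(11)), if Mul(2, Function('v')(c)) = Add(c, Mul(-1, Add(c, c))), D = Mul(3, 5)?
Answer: Rational(1969, 2) ≈ 984.50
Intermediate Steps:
D = 15
Function('v')(c) = Mul(Rational(-1, 2), c) (Function('v')(c) = Mul(Rational(1, 2), Add(c, Mul(-1, Add(c, c)))) = Mul(Rational(1, 2), Add(c, Mul(-1, Mul(2, c)))) = Mul(Rational(1, 2), Add(c, Mul(-2, c))) = Mul(Rational(1, 2), Mul(-1, c)) = Mul(Rational(-1, 2), c))
Add(Mul(D, 66), Function('v')(11)) = Add(Mul(15, 66), Mul(Rational(-1, 2), 11)) = Add(990, Rational(-11, 2)) = Rational(1969, 2)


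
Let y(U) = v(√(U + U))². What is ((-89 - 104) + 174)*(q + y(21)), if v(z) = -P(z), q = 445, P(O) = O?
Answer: -9253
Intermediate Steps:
v(z) = -z
y(U) = 2*U (y(U) = (-√(U + U))² = (-√(2*U))² = (-√2*√U)² = 2*U)
((-89 - 104) + 174)*(q + y(21)) = ((-89 - 104) + 174)*(445 + 2*21) = (-193 + 174)*(445 + 42) = -19*487 = -9253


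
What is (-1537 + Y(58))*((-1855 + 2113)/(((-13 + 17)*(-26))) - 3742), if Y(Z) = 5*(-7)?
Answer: 76522209/13 ≈ 5.8863e+6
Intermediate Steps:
Y(Z) = -35
(-1537 + Y(58))*((-1855 + 2113)/(((-13 + 17)*(-26))) - 3742) = (-1537 - 35)*((-1855 + 2113)/(((-13 + 17)*(-26))) - 3742) = -1572*(258/((4*(-26))) - 3742) = -1572*(258/(-104) - 3742) = -1572*(258*(-1/104) - 3742) = -1572*(-129/52 - 3742) = -1572*(-194713/52) = 76522209/13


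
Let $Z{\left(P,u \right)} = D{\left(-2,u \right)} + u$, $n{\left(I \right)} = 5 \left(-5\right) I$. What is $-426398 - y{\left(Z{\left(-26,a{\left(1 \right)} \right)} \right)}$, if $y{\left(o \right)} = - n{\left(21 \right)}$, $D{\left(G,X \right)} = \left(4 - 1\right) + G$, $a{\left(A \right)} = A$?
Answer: $-426923$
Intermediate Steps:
$D{\left(G,X \right)} = 3 + G$
$n{\left(I \right)} = - 25 I$
$Z{\left(P,u \right)} = 1 + u$ ($Z{\left(P,u \right)} = \left(3 - 2\right) + u = 1 + u$)
$y{\left(o \right)} = 525$ ($y{\left(o \right)} = - \left(-25\right) 21 = \left(-1\right) \left(-525\right) = 525$)
$-426398 - y{\left(Z{\left(-26,a{\left(1 \right)} \right)} \right)} = -426398 - 525 = -426923$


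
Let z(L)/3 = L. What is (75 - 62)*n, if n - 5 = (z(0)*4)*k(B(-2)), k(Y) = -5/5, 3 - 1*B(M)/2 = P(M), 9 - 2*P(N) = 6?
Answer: 65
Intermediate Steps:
P(N) = 3/2 (P(N) = 9/2 - ½*6 = 9/2 - 3 = 3/2)
B(M) = 3 (B(M) = 6 - 2*3/2 = 6 - 3 = 3)
k(Y) = -1 (k(Y) = -5*⅕ = -1)
z(L) = 3*L
n = 5 (n = 5 + ((3*0)*4)*(-1) = 5 + (0*4)*(-1) = 5 + 0*(-1) = 5 + 0 = 5)
(75 - 62)*n = (75 - 62)*5 = 13*5 = 65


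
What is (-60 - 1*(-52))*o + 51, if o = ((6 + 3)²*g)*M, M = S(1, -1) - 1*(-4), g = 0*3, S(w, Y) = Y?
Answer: 51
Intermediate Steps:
g = 0
M = 3 (M = -1 - 1*(-4) = -1 + 4 = 3)
o = 0 (o = ((6 + 3)²*0)*3 = (9²*0)*3 = (81*0)*3 = 0*3 = 0)
(-60 - 1*(-52))*o + 51 = (-60 - 1*(-52))*0 + 51 = (-60 + 52)*0 + 51 = -8*0 + 51 = 0 + 51 = 51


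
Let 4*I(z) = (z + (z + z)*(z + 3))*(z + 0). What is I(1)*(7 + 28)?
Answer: 315/4 ≈ 78.750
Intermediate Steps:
I(z) = z*(z + 2*z*(3 + z))/4 (I(z) = ((z + (z + z)*(z + 3))*(z + 0))/4 = ((z + (2*z)*(3 + z))*z)/4 = ((z + 2*z*(3 + z))*z)/4 = (z*(z + 2*z*(3 + z)))/4 = z*(z + 2*z*(3 + z))/4)
I(1)*(7 + 28) = ((1/4)*1**2*(7 + 2*1))*(7 + 28) = ((1/4)*1*(7 + 2))*35 = ((1/4)*1*9)*35 = (9/4)*35 = 315/4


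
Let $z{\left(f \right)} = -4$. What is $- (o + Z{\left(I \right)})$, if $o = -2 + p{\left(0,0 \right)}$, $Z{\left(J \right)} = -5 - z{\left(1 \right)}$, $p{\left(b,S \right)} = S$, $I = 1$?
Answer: $3$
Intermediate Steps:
$Z{\left(J \right)} = -1$ ($Z{\left(J \right)} = -5 - -4 = -5 + 4 = -1$)
$o = -2$ ($o = -2 + 0 = -2$)
$- (o + Z{\left(I \right)}) = - (-2 - 1) = \left(-1\right) \left(-3\right) = 3$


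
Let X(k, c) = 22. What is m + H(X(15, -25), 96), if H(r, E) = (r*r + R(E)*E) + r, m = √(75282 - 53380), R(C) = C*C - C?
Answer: 876026 + √21902 ≈ 8.7617e+5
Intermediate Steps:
R(C) = C² - C
m = √21902 ≈ 147.99
H(r, E) = r + r² + E²*(-1 + E) (H(r, E) = (r*r + (E*(-1 + E))*E) + r = (r² + E²*(-1 + E)) + r = r + r² + E²*(-1 + E))
m + H(X(15, -25), 96) = √21902 + (22 + 22² + 96²*(-1 + 96)) = √21902 + (22 + 484 + 9216*95) = √21902 + (22 + 484 + 875520) = √21902 + 876026 = 876026 + √21902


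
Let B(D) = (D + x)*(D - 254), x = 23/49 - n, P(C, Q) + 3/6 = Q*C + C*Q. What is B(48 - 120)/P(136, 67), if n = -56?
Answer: 496172/1785903 ≈ 0.27783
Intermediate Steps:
P(C, Q) = -½ + 2*C*Q (P(C, Q) = -½ + (Q*C + C*Q) = -½ + (C*Q + C*Q) = -½ + 2*C*Q)
x = 2767/49 (x = 23/49 - 1*(-56) = 23*(1/49) + 56 = 23/49 + 56 = 2767/49 ≈ 56.469)
B(D) = (-254 + D)*(2767/49 + D) (B(D) = (D + 2767/49)*(D - 254) = (2767/49 + D)*(-254 + D) = (-254 + D)*(2767/49 + D))
B(48 - 120)/P(136, 67) = (-702818/49 + (48 - 120)² - 9679*(48 - 120)/49)/(-½ + 2*136*67) = (-702818/49 + (-72)² - 9679/49*(-72))/(-½ + 18224) = (-702818/49 + 5184 + 696888/49)/(36447/2) = (248086/49)*(2/36447) = 496172/1785903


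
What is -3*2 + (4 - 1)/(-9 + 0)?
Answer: -19/3 ≈ -6.3333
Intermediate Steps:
-3*2 + (4 - 1)/(-9 + 0) = -6 + 3/(-9) = -6 + 3*(-1/9) = -6 - 1/3 = -19/3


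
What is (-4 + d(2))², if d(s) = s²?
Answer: 0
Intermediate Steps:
(-4 + d(2))² = (-4 + 2²)² = (-4 + 4)² = 0² = 0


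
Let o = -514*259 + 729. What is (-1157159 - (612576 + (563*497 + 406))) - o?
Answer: -1917555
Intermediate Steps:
o = -132397 (o = -133126 + 729 = -132397)
(-1157159 - (612576 + (563*497 + 406))) - o = (-1157159 - (612576 + (563*497 + 406))) - 1*(-132397) = (-1157159 - (612576 + (279811 + 406))) + 132397 = (-1157159 - (612576 + 280217)) + 132397 = (-1157159 - 1*892793) + 132397 = (-1157159 - 892793) + 132397 = -2049952 + 132397 = -1917555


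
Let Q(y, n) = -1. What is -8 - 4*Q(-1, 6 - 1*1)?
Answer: -4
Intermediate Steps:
-8 - 4*Q(-1, 6 - 1*1) = -8 - 4*(-1) = -8 + 4 = -4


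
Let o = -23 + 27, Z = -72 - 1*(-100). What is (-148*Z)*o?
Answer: -16576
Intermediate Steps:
Z = 28 (Z = -72 + 100 = 28)
o = 4
(-148*Z)*o = -148*28*4 = -4144*4 = -16576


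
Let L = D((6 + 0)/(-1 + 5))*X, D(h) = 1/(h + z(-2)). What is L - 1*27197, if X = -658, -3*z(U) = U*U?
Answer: -31145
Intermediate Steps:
z(U) = -U**2/3 (z(U) = -U*U/3 = -U**2/3)
D(h) = 1/(-4/3 + h) (D(h) = 1/(h - 1/3*(-2)**2) = 1/(h - 1/3*4) = 1/(h - 4/3) = 1/(-4/3 + h))
L = -3948 (L = (3/(-4 + 3*((6 + 0)/(-1 + 5))))*(-658) = (3/(-4 + 3*(6/4)))*(-658) = (3/(-4 + 3*(6*(1/4))))*(-658) = (3/(-4 + 3*(3/2)))*(-658) = (3/(-4 + 9/2))*(-658) = (3/(1/2))*(-658) = (3*2)*(-658) = 6*(-658) = -3948)
L - 1*27197 = -3948 - 1*27197 = -3948 - 27197 = -31145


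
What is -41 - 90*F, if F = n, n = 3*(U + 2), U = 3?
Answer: -1391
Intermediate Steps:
n = 15 (n = 3*(3 + 2) = 3*5 = 15)
F = 15
-41 - 90*F = -41 - 90*15 = -41 - 1350 = -1391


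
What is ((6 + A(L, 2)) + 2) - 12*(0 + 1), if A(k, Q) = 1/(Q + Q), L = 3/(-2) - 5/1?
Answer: -15/4 ≈ -3.7500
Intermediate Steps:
L = -13/2 (L = 3*(-½) - 5*1 = -3/2 - 5 = -13/2 ≈ -6.5000)
A(k, Q) = 1/(2*Q)
((6 + A(L, 2)) + 2) - 12*(0 + 1) = ((6 + (½)/2) + 2) - 12*(0 + 1) = ((6 + (½)*(½)) + 2) - 12*1 = ((6 + ¼) + 2) - 12 = (25/4 + 2) - 12 = 33/4 - 12 = -15/4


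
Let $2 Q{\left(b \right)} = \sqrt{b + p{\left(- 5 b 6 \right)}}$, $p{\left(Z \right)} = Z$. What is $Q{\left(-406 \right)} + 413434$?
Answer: $413434 + \frac{29 \sqrt{14}}{2} \approx 4.1349 \cdot 10^{5}$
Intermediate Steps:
$Q{\left(b \right)} = \frac{\sqrt{29} \sqrt{- b}}{2}$ ($Q{\left(b \right)} = \frac{\sqrt{b + - 5 b 6}}{2} = \frac{\sqrt{b - 30 b}}{2} = \frac{\sqrt{- 29 b}}{2} = \frac{\sqrt{29} \sqrt{- b}}{2}$)
$Q{\left(-406 \right)} + 413434 = \frac{\sqrt{29} \sqrt{\left(-1\right) \left(-406\right)}}{2} + 413434 = \frac{\sqrt{29} \sqrt{406}}{2} + 413434 = \frac{29 \sqrt{14}}{2} + 413434 = 413434 + \frac{29 \sqrt{14}}{2}$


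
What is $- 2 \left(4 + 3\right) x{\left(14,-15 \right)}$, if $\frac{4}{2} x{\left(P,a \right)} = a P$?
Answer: $1470$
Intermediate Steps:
$x{\left(P,a \right)} = \frac{P a}{2}$ ($x{\left(P,a \right)} = \frac{a P}{2} = \frac{P a}{2}$)
$- 2 \left(4 + 3\right) x{\left(14,-15 \right)} = - 2 \left(4 + 3\right) \frac{1}{2} \cdot 14 \left(-15\right) = \left(-2\right) 7 \left(-105\right) = \left(-14\right) \left(-105\right) = 1470$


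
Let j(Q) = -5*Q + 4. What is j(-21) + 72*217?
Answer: 15733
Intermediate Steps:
j(Q) = 4 - 5*Q
j(-21) + 72*217 = (4 - 5*(-21)) + 72*217 = (4 + 105) + 15624 = 109 + 15624 = 15733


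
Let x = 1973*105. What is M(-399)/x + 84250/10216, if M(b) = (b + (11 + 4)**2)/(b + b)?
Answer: 1160667956257/140740443060 ≈ 8.2469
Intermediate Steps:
x = 207165
M(b) = (225 + b)/(2*b) (M(b) = (b + 15**2)/((2*b)) = (b + 225)*(1/(2*b)) = (225 + b)*(1/(2*b)) = (225 + b)/(2*b))
M(-399)/x + 84250/10216 = ((1/2)*(225 - 399)/(-399))/207165 + 84250/10216 = ((1/2)*(-1/399)*(-174))*(1/207165) + 84250*(1/10216) = (29/133)*(1/207165) + 42125/5108 = 29/27552945 + 42125/5108 = 1160667956257/140740443060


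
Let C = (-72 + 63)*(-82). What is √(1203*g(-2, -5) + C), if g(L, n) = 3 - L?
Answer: √6753 ≈ 82.177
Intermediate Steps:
C = 738 (C = -9*(-82) = 738)
√(1203*g(-2, -5) + C) = √(1203*(3 - 1*(-2)) + 738) = √(1203*(3 + 2) + 738) = √(1203*5 + 738) = √(6015 + 738) = √6753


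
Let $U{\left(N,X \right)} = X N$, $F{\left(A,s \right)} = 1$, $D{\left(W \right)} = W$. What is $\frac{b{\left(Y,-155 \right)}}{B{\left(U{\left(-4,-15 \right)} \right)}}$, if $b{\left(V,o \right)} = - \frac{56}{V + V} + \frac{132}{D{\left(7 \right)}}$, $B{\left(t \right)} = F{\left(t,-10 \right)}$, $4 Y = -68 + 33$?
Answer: $\frac{772}{35} \approx 22.057$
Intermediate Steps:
$Y = - \frac{35}{4}$ ($Y = \frac{-68 + 33}{4} = \frac{1}{4} \left(-35\right) = - \frac{35}{4} \approx -8.75$)
$U{\left(N,X \right)} = N X$
$B{\left(t \right)} = 1$
$b{\left(V,o \right)} = \frac{132}{7} - \frac{28}{V}$ ($b{\left(V,o \right)} = - \frac{56}{V + V} + \frac{132}{7} = - \frac{56}{2 V} + 132 \cdot \frac{1}{7} = - 56 \frac{1}{2 V} + \frac{132}{7} = - \frac{28}{V} + \frac{132}{7} = \frac{132}{7} - \frac{28}{V}$)
$\frac{b{\left(Y,-155 \right)}}{B{\left(U{\left(-4,-15 \right)} \right)}} = \frac{\frac{132}{7} - \frac{28}{- \frac{35}{4}}}{1} = \left(\frac{132}{7} - - \frac{16}{5}\right) 1 = \left(\frac{132}{7} + \frac{16}{5}\right) 1 = \frac{772}{35} \cdot 1 = \frac{772}{35}$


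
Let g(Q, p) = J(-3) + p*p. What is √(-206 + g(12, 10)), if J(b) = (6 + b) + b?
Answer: I*√106 ≈ 10.296*I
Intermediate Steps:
J(b) = 6 + 2*b
g(Q, p) = p² (g(Q, p) = (6 + 2*(-3)) + p*p = (6 - 6) + p² = 0 + p² = p²)
√(-206 + g(12, 10)) = √(-206 + 10²) = √(-206 + 100) = √(-106) = I*√106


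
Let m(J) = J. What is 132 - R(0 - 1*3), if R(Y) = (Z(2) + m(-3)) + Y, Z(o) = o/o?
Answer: 137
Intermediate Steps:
Z(o) = 1
R(Y) = -2 + Y (R(Y) = (1 - 3) + Y = -2 + Y)
132 - R(0 - 1*3) = 132 - (-2 + (0 - 1*3)) = 132 - (-2 + (0 - 3)) = 132 - (-2 - 3) = 132 - 1*(-5) = 132 + 5 = 137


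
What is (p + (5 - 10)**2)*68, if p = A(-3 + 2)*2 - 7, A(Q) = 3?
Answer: 1632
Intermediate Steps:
p = -1 (p = 3*2 - 7 = 6 - 7 = -1)
(p + (5 - 10)**2)*68 = (-1 + (5 - 10)**2)*68 = (-1 + (-5)**2)*68 = (-1 + 25)*68 = 24*68 = 1632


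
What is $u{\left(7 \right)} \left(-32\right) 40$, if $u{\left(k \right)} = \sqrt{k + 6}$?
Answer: $- 1280 \sqrt{13} \approx -4615.1$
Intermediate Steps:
$u{\left(k \right)} = \sqrt{6 + k}$
$u{\left(7 \right)} \left(-32\right) 40 = \sqrt{6 + 7} \left(-32\right) 40 = \sqrt{13} \left(-32\right) 40 = - 32 \sqrt{13} \cdot 40 = - 1280 \sqrt{13}$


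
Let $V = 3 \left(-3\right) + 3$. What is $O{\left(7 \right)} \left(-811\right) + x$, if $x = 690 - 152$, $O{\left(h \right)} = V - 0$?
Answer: $5404$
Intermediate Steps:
$V = -6$ ($V = -9 + 3 = -6$)
$O{\left(h \right)} = -6$ ($O{\left(h \right)} = -6 - 0 = -6 + 0 = -6$)
$x = 538$
$O{\left(7 \right)} \left(-811\right) + x = \left(-6\right) \left(-811\right) + 538 = 4866 + 538 = 5404$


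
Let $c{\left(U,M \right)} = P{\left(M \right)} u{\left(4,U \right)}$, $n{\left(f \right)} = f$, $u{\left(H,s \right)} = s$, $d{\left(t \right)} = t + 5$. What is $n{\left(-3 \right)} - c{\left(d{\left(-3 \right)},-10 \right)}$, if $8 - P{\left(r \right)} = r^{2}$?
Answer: $181$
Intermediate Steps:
$d{\left(t \right)} = 5 + t$
$P{\left(r \right)} = 8 - r^{2}$
$c{\left(U,M \right)} = U \left(8 - M^{2}\right)$ ($c{\left(U,M \right)} = \left(8 - M^{2}\right) U = U \left(8 - M^{2}\right)$)
$n{\left(-3 \right)} - c{\left(d{\left(-3 \right)},-10 \right)} = -3 - \left(5 - 3\right) \left(8 - \left(-10\right)^{2}\right) = -3 - 2 \left(8 - 100\right) = -3 - 2 \left(-92\right) = -3 - -184 = -3 + 184 = 181$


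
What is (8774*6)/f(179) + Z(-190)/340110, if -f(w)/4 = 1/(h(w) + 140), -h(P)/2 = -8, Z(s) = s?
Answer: -69828528295/34011 ≈ -2.0531e+6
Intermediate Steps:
h(P) = 16 (h(P) = -2*(-8) = 16)
f(w) = -1/39 (f(w) = -4/(16 + 140) = -4/156 = -4*1/156 = -1/39)
(8774*6)/f(179) + Z(-190)/340110 = (8774*6)/(-1/39) - 190/340110 = 52644*(-39) - 190*1/340110 = -2053116 - 19/34011 = -69828528295/34011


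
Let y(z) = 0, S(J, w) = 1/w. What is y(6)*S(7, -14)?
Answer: 0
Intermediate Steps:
y(6)*S(7, -14) = 0/(-14) = 0*(-1/14) = 0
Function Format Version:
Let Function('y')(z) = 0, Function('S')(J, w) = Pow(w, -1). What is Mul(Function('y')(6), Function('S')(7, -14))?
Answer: 0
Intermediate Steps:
Mul(Function('y')(6), Function('S')(7, -14)) = Mul(0, Pow(-14, -1)) = Mul(0, Rational(-1, 14)) = 0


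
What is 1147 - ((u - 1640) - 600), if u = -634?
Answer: 4021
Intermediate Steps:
1147 - ((u - 1640) - 600) = 1147 - ((-634 - 1640) - 600) = 1147 - (-2274 - 600) = 1147 - 1*(-2874) = 1147 + 2874 = 4021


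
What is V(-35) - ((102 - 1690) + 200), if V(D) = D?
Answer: 1353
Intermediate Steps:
V(-35) - ((102 - 1690) + 200) = -35 - ((102 - 1690) + 200) = -35 - (-1588 + 200) = -35 - 1*(-1388) = -35 + 1388 = 1353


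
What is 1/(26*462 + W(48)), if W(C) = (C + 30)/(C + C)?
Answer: 16/192205 ≈ 8.3244e-5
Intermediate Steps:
W(C) = (30 + C)/(2*C) (W(C) = (30 + C)/((2*C)) = (30 + C)*(1/(2*C)) = (30 + C)/(2*C))
1/(26*462 + W(48)) = 1/(26*462 + (½)*(30 + 48)/48) = 1/(12012 + (½)*(1/48)*78) = 1/(12012 + 13/16) = 1/(192205/16) = 16/192205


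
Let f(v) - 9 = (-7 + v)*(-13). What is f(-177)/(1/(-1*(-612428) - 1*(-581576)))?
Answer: 2866803604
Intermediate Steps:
f(v) = 100 - 13*v (f(v) = 9 + (-7 + v)*(-13) = 9 + (91 - 13*v) = 100 - 13*v)
f(-177)/(1/(-1*(-612428) - 1*(-581576))) = (100 - 13*(-177))/(1/(-1*(-612428) - 1*(-581576))) = (100 + 2301)/(1/(612428 + 581576)) = 2401/(1/1194004) = 2401*1194004 = 2866803604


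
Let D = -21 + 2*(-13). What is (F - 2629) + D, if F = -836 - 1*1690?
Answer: -5202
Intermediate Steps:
F = -2526 (F = -836 - 1690 = -2526)
D = -47 (D = -21 - 26 = -47)
(F - 2629) + D = (-2526 - 2629) - 47 = -5155 - 47 = -5202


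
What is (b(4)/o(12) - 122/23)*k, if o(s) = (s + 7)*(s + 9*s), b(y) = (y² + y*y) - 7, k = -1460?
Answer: 20263705/2622 ≈ 7728.3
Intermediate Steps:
b(y) = -7 + 2*y² (b(y) = (y² + y²) - 7 = 2*y² - 7 = -7 + 2*y²)
o(s) = 10*s*(7 + s) (o(s) = (7 + s)*(10*s) = 10*s*(7 + s))
(b(4)/o(12) - 122/23)*k = ((-7 + 2*4²)/((10*12*(7 + 12))) - 122/23)*(-1460) = ((-7 + 2*16)/((10*12*19)) - 122*1/23)*(-1460) = ((-7 + 32)/2280 - 122/23)*(-1460) = (25*(1/2280) - 122/23)*(-1460) = (5/456 - 122/23)*(-1460) = -55517/10488*(-1460) = 20263705/2622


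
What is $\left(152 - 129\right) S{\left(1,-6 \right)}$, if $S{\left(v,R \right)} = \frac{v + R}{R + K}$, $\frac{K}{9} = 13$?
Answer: $- \frac{115}{111} \approx -1.036$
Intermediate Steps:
$K = 117$ ($K = 9 \cdot 13 = 117$)
$S{\left(v,R \right)} = \frac{R + v}{117 + R}$ ($S{\left(v,R \right)} = \frac{v + R}{R + 117} = \frac{R + v}{117 + R}$)
$\left(152 - 129\right) S{\left(1,-6 \right)} = \left(152 - 129\right) \frac{-6 + 1}{117 - 6} = 23 \cdot \frac{1}{111} \left(-5\right) = 23 \left(- \frac{5}{111}\right) = - \frac{115}{111}$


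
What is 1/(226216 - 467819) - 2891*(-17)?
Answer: 11874062640/241603 ≈ 49147.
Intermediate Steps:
1/(226216 - 467819) - 2891*(-17) = 1/(-241603) + 49147 = -1/241603 + 49147 = 11874062640/241603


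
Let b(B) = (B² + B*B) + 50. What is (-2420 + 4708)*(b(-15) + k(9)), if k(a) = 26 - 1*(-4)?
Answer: 1212640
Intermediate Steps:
k(a) = 30 (k(a) = 26 + 4 = 30)
b(B) = 50 + 2*B² (b(B) = (B² + B²) + 50 = 2*B² + 50 = 50 + 2*B²)
(-2420 + 4708)*(b(-15) + k(9)) = (-2420 + 4708)*((50 + 2*(-15)²) + 30) = 2288*((50 + 2*225) + 30) = 2288*((50 + 450) + 30) = 2288*(500 + 30) = 2288*530 = 1212640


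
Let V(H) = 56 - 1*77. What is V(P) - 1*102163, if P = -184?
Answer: -102184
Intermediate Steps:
V(H) = -21 (V(H) = 56 - 77 = -21)
V(P) - 1*102163 = -21 - 1*102163 = -21 - 102163 = -102184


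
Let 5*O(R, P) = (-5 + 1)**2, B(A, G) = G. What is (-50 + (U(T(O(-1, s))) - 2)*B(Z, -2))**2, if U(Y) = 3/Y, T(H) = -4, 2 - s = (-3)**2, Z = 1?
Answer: 7921/4 ≈ 1980.3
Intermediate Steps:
s = -7 (s = 2 - 1*(-3)**2 = 2 - 1*9 = 2 - 9 = -7)
O(R, P) = 16/5 (O(R, P) = (-5 + 1)**2/5 = (1/5)*(-4)**2 = (1/5)*16 = 16/5)
(-50 + (U(T(O(-1, s))) - 2)*B(Z, -2))**2 = (-50 + (3/(-4) - 2)*(-2))**2 = (-50 + (3*(-1/4) - 2)*(-2))**2 = (-50 + (-3/4 - 2)*(-2))**2 = (-50 - 11/4*(-2))**2 = (-50 + 11/2)**2 = (-89/2)**2 = 7921/4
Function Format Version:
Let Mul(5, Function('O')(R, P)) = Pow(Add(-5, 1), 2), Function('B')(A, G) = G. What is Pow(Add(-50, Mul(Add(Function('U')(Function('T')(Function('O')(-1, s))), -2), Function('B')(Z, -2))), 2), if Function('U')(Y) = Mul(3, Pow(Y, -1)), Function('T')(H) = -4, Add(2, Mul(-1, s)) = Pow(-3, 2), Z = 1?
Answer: Rational(7921, 4) ≈ 1980.3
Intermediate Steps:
s = -7 (s = Add(2, Mul(-1, Pow(-3, 2))) = Add(2, Mul(-1, 9)) = Add(2, -9) = -7)
Function('O')(R, P) = Rational(16, 5) (Function('O')(R, P) = Mul(Rational(1, 5), Pow(Add(-5, 1), 2)) = Mul(Rational(1, 5), Pow(-4, 2)) = Mul(Rational(1, 5), 16) = Rational(16, 5))
Pow(Add(-50, Mul(Add(Function('U')(Function('T')(Function('O')(-1, s))), -2), Function('B')(Z, -2))), 2) = Pow(Add(-50, Mul(Add(Mul(3, Pow(-4, -1)), -2), -2)), 2) = Pow(Add(-50, Mul(Add(Mul(3, Rational(-1, 4)), -2), -2)), 2) = Pow(Add(-50, Mul(Add(Rational(-3, 4), -2), -2)), 2) = Pow(Add(-50, Mul(Rational(-11, 4), -2)), 2) = Pow(Add(-50, Rational(11, 2)), 2) = Pow(Rational(-89, 2), 2) = Rational(7921, 4)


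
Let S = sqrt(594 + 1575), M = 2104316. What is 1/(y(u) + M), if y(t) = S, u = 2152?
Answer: 2104316/4428145825687 - 3*sqrt(241)/4428145825687 ≈ 4.7520e-7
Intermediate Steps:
S = 3*sqrt(241) (S = sqrt(2169) = 3*sqrt(241) ≈ 46.573)
y(t) = 3*sqrt(241)
1/(y(u) + M) = 1/(3*sqrt(241) + 2104316) = 1/(2104316 + 3*sqrt(241))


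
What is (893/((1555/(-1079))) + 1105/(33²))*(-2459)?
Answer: 2576010059272/1693395 ≈ 1.5212e+6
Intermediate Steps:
(893/((1555/(-1079))) + 1105/(33²))*(-2459) = (893/((1555*(-1/1079))) + 1105/1089)*(-2459) = (893/(-1555/1079) + 1105*(1/1089))*(-2459) = (893*(-1079/1555) + 1105/1089)*(-2459) = (-963547/1555 + 1105/1089)*(-2459) = -1047584408/1693395*(-2459) = 2576010059272/1693395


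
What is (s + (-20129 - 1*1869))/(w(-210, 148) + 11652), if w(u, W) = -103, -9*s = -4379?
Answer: -193603/103941 ≈ -1.8626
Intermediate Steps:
s = 4379/9 (s = -1/9*(-4379) = 4379/9 ≈ 486.56)
(s + (-20129 - 1*1869))/(w(-210, 148) + 11652) = (4379/9 + (-20129 - 1*1869))/(-103 + 11652) = (4379/9 + (-20129 - 1869))/11549 = (4379/9 - 21998)*(1/11549) = -193603/9*1/11549 = -193603/103941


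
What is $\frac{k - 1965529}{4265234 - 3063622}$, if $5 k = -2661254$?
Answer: $- \frac{12488899}{6008060} \approx -2.0787$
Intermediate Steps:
$k = - \frac{2661254}{5}$ ($k = \frac{1}{5} \left(-2661254\right) = - \frac{2661254}{5} \approx -5.3225 \cdot 10^{5}$)
$\frac{k - 1965529}{4265234 - 3063622} = \frac{- \frac{2661254}{5} - 1965529}{4265234 - 3063622} = - \frac{12488899}{5 \cdot 1201612} = \left(- \frac{12488899}{5}\right) \frac{1}{1201612} = - \frac{12488899}{6008060}$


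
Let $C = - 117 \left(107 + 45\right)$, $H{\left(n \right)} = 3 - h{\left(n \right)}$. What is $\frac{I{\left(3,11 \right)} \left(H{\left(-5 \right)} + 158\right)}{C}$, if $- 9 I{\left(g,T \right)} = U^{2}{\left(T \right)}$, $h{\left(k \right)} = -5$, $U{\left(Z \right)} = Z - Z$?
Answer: $0$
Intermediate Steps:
$U{\left(Z \right)} = 0$
$I{\left(g,T \right)} = 0$ ($I{\left(g,T \right)} = - \frac{0^{2}}{9} = \left(- \frac{1}{9}\right) 0 = 0$)
$H{\left(n \right)} = 8$ ($H{\left(n \right)} = 3 - -5 = 3 + 5 = 8$)
$C = -17784$ ($C = \left(-117\right) 152 = -17784$)
$\frac{I{\left(3,11 \right)} \left(H{\left(-5 \right)} + 158\right)}{C} = \frac{0 \left(8 + 158\right)}{-17784} = 0 \cdot 166 \left(- \frac{1}{17784}\right) = 0 \left(- \frac{1}{17784}\right) = 0$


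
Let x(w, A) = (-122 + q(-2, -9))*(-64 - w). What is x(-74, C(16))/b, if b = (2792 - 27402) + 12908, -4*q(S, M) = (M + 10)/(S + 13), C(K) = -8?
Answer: 26845/257444 ≈ 0.10428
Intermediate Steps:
q(S, M) = -(10 + M)/(4*(13 + S)) (q(S, M) = -(M + 10)/(4*(S + 13)) = -(10 + M)/(4*(13 + S)))
b = -11702 (b = -24610 + 12908 = -11702)
x(w, A) = 85904/11 + 5369*w/44 (x(w, A) = (-122 + (-10 - 1*(-9))/(4*(13 - 2)))*(-64 - w) = (-122 + (1/4)*(-10 + 9)/11)*(-64 - w) = (-122 + (1/4)*(1/11)*(-1))*(-64 - w) = (-122 - 1/44)*(-64 - w) = -5369*(-64 - w)/44 = 85904/11 + 5369*w/44)
x(-74, C(16))/b = (85904/11 + (5369/44)*(-74))/(-11702) = (85904/11 - 198653/22)*(-1/11702) = -26845/22*(-1/11702) = 26845/257444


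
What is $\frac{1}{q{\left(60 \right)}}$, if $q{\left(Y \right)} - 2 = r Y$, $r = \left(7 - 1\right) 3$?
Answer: $\frac{1}{1082} \approx 0.00092421$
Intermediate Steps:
$r = 18$ ($r = 6 \cdot 3 = 18$)
$q{\left(Y \right)} = 2 + 18 Y$
$\frac{1}{q{\left(60 \right)}} = \frac{1}{2 + 18 \cdot 60} = \frac{1}{2 + 1080} = \frac{1}{1082}$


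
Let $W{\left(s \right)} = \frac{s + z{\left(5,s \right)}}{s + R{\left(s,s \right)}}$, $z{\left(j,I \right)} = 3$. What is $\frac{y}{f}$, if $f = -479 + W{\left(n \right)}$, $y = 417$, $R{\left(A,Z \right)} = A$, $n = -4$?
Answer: $- \frac{1112}{1277} \approx -0.87079$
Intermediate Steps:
$W{\left(s \right)} = \frac{3 + s}{2 s}$ ($W{\left(s \right)} = \frac{s + 3}{s + s} = \frac{3 + s}{2 s}$)
$f = - \frac{3831}{8}$ ($f = -479 + \frac{3 - 4}{2 \left(-4\right)} = -479 + \frac{1}{2} \left(- \frac{1}{4}\right) \left(-1\right) = -479 + \frac{1}{8} = - \frac{3831}{8} \approx -478.88$)
$\frac{y}{f} = \frac{417}{- \frac{3831}{8}} = 417 \left(- \frac{8}{3831}\right) = - \frac{1112}{1277}$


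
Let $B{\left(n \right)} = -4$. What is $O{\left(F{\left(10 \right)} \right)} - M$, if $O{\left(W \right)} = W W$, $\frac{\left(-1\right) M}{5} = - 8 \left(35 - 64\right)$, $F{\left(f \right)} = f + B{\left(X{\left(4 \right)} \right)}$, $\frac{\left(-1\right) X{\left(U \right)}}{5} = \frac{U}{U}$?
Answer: $1196$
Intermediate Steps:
$X{\left(U \right)} = -5$ ($X{\left(U \right)} = - 5 \frac{U}{U} = \left(-5\right) 1 = -5$)
$F{\left(f \right)} = -4 + f$ ($F{\left(f \right)} = f - 4 = -4 + f$)
$M = -1160$ ($M = - 5 \left(- 8 \left(35 - 64\right)\right) = - 5 \left(\left(-8\right) \left(-29\right)\right) = \left(-5\right) 232 = -1160$)
$O{\left(W \right)} = W^{2}$
$O{\left(F{\left(10 \right)} \right)} - M = \left(-4 + 10\right)^{2} - -1160 = 6^{2} + 1160 = 36 + 1160 = 1196$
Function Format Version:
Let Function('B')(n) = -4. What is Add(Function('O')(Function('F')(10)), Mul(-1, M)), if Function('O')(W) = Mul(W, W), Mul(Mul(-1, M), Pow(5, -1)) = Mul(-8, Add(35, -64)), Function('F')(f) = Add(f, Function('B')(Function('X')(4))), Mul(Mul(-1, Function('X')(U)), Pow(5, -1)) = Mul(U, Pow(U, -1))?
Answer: 1196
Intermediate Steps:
Function('X')(U) = -5 (Function('X')(U) = Mul(-5, Mul(U, Pow(U, -1))) = Mul(-5, 1) = -5)
Function('F')(f) = Add(-4, f) (Function('F')(f) = Add(f, -4) = Add(-4, f))
M = -1160 (M = Mul(-5, Mul(-8, Add(35, -64))) = Mul(-5, Mul(-8, -29)) = Mul(-5, 232) = -1160)
Function('O')(W) = Pow(W, 2)
Add(Function('O')(Function('F')(10)), Mul(-1, M)) = Add(Pow(Add(-4, 10), 2), Mul(-1, -1160)) = Add(Pow(6, 2), 1160) = Add(36, 1160) = 1196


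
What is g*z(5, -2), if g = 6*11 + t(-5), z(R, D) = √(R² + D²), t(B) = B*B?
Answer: 91*√29 ≈ 490.05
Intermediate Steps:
t(B) = B²
z(R, D) = √(D² + R²)
g = 91 (g = 6*11 + (-5)² = 66 + 25 = 91)
g*z(5, -2) = 91*√((-2)² + 5²) = 91*√(4 + 25) = 91*√29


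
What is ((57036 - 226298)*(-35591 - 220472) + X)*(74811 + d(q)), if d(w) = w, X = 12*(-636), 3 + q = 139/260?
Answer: 421503049493852203/130 ≈ 3.2423e+15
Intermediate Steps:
q = -641/260 (q = -3 + 139/260 = -641/260 ≈ -2.4654)
X = -7632
((57036 - 226298)*(-35591 - 220472) + X)*(74811 + d(q)) = ((57036 - 226298)*(-35591 - 220472) - 7632)*(74811 - 641/260) = (-169262*(-256063) - 7632)*(19450219/260) = (43341735506 - 7632)*(19450219/260) = 43341727874*(19450219/260) = 421503049493852203/130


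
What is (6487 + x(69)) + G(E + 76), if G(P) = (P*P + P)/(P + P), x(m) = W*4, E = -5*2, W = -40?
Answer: 12721/2 ≈ 6360.5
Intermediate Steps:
E = -10
x(m) = -160 (x(m) = -40*4 = -160)
G(P) = (P + P**2)/(2*P) (G(P) = (P**2 + P)/((2*P)) = (P + P**2)*(1/(2*P)) = (P + P**2)/(2*P))
(6487 + x(69)) + G(E + 76) = (6487 - 160) + (1/2 + (-10 + 76)/2) = 6327 + (1/2 + (1/2)*66) = 6327 + (1/2 + 33) = 6327 + 67/2 = 12721/2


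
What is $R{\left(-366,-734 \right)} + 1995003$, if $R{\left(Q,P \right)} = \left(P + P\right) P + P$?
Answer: $3071781$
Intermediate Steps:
$R{\left(Q,P \right)} = P + 2 P^{2}$ ($R{\left(Q,P \right)} = 2 P P + P = 2 P^{2} + P = P + 2 P^{2}$)
$R{\left(-366,-734 \right)} + 1995003 = - 734 \left(1 + 2 \left(-734\right)\right) + 1995003 = - 734 \left(1 - 1468\right) + 1995003 = \left(-734\right) \left(-1467\right) + 1995003 = 1076778 + 1995003 = 3071781$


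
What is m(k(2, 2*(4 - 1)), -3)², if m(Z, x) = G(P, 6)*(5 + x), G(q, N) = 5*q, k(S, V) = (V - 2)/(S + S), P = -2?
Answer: 400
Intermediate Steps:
k(S, V) = (-2 + V)/(2*S) (k(S, V) = (-2 + V)/((2*S)) = (-2 + V)*(1/(2*S)) = (-2 + V)/(2*S))
m(Z, x) = -50 - 10*x (m(Z, x) = (5*(-2))*(5 + x) = -10*(5 + x) = -50 - 10*x)
m(k(2, 2*(4 - 1)), -3)² = (-50 - 10*(-3))² = (-50 + 30)² = (-20)² = 400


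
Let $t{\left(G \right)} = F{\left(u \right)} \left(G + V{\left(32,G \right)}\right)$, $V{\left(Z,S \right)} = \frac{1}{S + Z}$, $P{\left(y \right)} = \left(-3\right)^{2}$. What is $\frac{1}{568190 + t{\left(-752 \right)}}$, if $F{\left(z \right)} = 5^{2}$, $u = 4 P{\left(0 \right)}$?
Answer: $\frac{144}{79112155} \approx 1.8202 \cdot 10^{-6}$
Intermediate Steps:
$P{\left(y \right)} = 9$
$u = 36$ ($u = 4 \cdot 9 = 36$)
$F{\left(z \right)} = 25$
$t{\left(G \right)} = 25 G + \frac{25}{32 + G}$ ($t{\left(G \right)} = 25 \left(G + \frac{1}{G + 32}\right) = 25 \left(G + \frac{1}{32 + G}\right) = 25 G + \frac{25}{32 + G}$)
$\frac{1}{568190 + t{\left(-752 \right)}} = \frac{1}{568190 + \frac{25 \left(1 - 752 \left(32 - 752\right)\right)}{32 - 752}} = \frac{1}{568190 + \frac{25 \left(1 - -541440\right)}{-720}} = \frac{1}{568190 + 25 \left(- \frac{1}{720}\right) \left(1 + 541440\right)} = \frac{1}{568190 + 25 \left(- \frac{1}{720}\right) 541441} = \frac{1}{568190 - \frac{2707205}{144}} = \frac{1}{\frac{79112155}{144}} = \frac{144}{79112155}$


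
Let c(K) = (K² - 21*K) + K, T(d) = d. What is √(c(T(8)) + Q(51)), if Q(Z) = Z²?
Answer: √2505 ≈ 50.050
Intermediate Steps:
c(K) = K² - 20*K
√(c(T(8)) + Q(51)) = √(8*(-20 + 8) + 51²) = √(8*(-12) + 2601) = √(-96 + 2601) = √2505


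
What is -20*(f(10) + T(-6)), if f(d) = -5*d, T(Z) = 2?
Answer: 960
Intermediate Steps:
-20*(f(10) + T(-6)) = -20*(-5*10 + 2) = -20*(-50 + 2) = -20*(-48) = 960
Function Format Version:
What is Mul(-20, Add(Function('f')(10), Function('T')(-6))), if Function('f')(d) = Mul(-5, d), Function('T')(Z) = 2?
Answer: 960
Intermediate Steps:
Mul(-20, Add(Function('f')(10), Function('T')(-6))) = Mul(-20, Add(Mul(-5, 10), 2)) = Mul(-20, Add(-50, 2)) = Mul(-20, -48) = 960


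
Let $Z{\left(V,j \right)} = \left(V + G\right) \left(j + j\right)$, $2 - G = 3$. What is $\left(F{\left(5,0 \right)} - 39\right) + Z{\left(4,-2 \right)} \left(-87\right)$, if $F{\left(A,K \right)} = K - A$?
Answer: $1000$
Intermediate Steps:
$G = -1$ ($G = 2 - 3 = -1$)
$Z{\left(V,j \right)} = 2 j \left(-1 + V\right)$ ($Z{\left(V,j \right)} = \left(V - 1\right) \left(j + j\right) = \left(-1 + V\right) 2 j = 2 j \left(-1 + V\right)$)
$\left(F{\left(5,0 \right)} - 39\right) + Z{\left(4,-2 \right)} \left(-87\right) = \left(\left(0 - 5\right) - 39\right) + 2 \left(-2\right) \left(-1 + 4\right) \left(-87\right) = \left(\left(0 - 5\right) - 39\right) + 2 \left(-2\right) 3 \left(-87\right) = \left(-5 - 39\right) - -1044 = -44 + 1044 = 1000$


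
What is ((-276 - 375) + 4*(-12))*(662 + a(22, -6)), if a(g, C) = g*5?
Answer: -539628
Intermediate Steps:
a(g, C) = 5*g
((-276 - 375) + 4*(-12))*(662 + a(22, -6)) = ((-276 - 375) + 4*(-12))*(662 + 5*22) = (-651 - 48)*(662 + 110) = -699*772 = -539628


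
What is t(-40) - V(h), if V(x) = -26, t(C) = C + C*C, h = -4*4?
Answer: 1586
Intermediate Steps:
h = -16
t(C) = C + C²
t(-40) - V(h) = -40*(1 - 40) - 1*(-26) = -40*(-39) + 26 = 1560 + 26 = 1586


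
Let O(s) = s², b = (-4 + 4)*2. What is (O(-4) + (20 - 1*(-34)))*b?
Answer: 0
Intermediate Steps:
b = 0 (b = 0*2 = 0)
(O(-4) + (20 - 1*(-34)))*b = ((-4)² + (20 - 1*(-34)))*0 = (16 + (20 + 34))*0 = (16 + 54)*0 = 70*0 = 0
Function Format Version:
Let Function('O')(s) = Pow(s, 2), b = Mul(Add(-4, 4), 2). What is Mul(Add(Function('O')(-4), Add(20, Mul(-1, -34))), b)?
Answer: 0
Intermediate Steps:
b = 0 (b = Mul(0, 2) = 0)
Mul(Add(Function('O')(-4), Add(20, Mul(-1, -34))), b) = Mul(Add(Pow(-4, 2), Add(20, Mul(-1, -34))), 0) = Mul(Add(16, Add(20, 34)), 0) = Mul(Add(16, 54), 0) = Mul(70, 0) = 0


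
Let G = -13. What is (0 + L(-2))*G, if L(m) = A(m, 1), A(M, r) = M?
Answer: 26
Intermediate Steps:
L(m) = m
(0 + L(-2))*G = (0 - 2)*(-13) = -2*(-13) = 26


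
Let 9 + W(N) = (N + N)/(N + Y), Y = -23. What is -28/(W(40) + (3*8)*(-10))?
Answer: 476/4153 ≈ 0.11462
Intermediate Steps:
W(N) = -9 + 2*N/(-23 + N) (W(N) = -9 + (N + N)/(N - 23) = -9 + (2*N)/(-23 + N) = -9 + 2*N/(-23 + N))
-28/(W(40) + (3*8)*(-10)) = -28/((207 - 7*40)/(-23 + 40) + (3*8)*(-10)) = -28/((207 - 280)/17 + 24*(-10)) = -28/((1/17)*(-73) - 240) = -28/(-73/17 - 240) = -28/(-4153/17) = -28*(-17/4153) = 476/4153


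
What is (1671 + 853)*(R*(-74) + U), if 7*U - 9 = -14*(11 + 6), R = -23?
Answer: 29492940/7 ≈ 4.2133e+6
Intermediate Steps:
U = -229/7 (U = 9/7 + (-14*(11 + 6))/7 = 9/7 + (-14*17)/7 = 9/7 + (⅐)*(-238) = 9/7 - 34 = -229/7 ≈ -32.714)
(1671 + 853)*(R*(-74) + U) = (1671 + 853)*(-23*(-74) - 229/7) = 2524*(1702 - 229/7) = 2524*(11685/7) = 29492940/7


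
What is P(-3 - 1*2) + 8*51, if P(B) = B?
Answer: 403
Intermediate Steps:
P(-3 - 1*2) + 8*51 = (-3 - 1*2) + 8*51 = (-3 - 2) + 408 = -5 + 408 = 403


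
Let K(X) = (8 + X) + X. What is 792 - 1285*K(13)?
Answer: -42898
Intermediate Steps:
K(X) = 8 + 2*X
792 - 1285*K(13) = 792 - 1285*(8 + 2*13) = 792 - 1285*(8 + 26) = 792 - 1285*34 = 792 - 43690 = -42898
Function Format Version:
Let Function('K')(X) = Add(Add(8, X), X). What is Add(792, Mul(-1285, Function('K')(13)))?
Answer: -42898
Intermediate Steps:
Function('K')(X) = Add(8, Mul(2, X))
Add(792, Mul(-1285, Function('K')(13))) = Add(792, Mul(-1285, Add(8, Mul(2, 13)))) = Add(792, Mul(-1285, Add(8, 26))) = Add(792, Mul(-1285, 34)) = Add(792, -43690) = -42898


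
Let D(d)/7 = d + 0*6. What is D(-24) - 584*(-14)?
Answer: 8008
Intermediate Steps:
D(d) = 7*d (D(d) = 7*(d + 0*6) = 7*(d + 0) = 7*d)
D(-24) - 584*(-14) = 7*(-24) - 584*(-14) = -168 + 8176 = 8008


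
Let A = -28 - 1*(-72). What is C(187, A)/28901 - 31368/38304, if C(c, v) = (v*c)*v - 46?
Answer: 539956049/46125996 ≈ 11.706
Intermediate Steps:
A = 44 (A = -28 + 72 = 44)
C(c, v) = -46 + c*v² (C(c, v) = (c*v)*v - 46 = c*v² - 46 = -46 + c*v²)
C(187, A)/28901 - 31368/38304 = (-46 + 187*44²)/28901 - 31368/38304 = (-46 + 187*1936)*(1/28901) - 31368*1/38304 = (-46 + 362032)*(1/28901) - 1307/1596 = 361986*(1/28901) - 1307/1596 = 361986/28901 - 1307/1596 = 539956049/46125996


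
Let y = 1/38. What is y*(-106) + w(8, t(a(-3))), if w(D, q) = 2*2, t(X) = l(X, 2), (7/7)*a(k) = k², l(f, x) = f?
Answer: 23/19 ≈ 1.2105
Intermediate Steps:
y = 1/38 ≈ 0.026316
a(k) = k²
t(X) = X
w(D, q) = 4
y*(-106) + w(8, t(a(-3))) = (1/38)*(-106) + 4 = -53/19 + 4 = 23/19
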